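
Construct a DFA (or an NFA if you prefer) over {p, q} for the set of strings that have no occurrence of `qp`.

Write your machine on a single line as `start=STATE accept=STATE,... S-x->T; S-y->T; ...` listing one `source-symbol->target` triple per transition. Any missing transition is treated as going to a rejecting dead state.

Track partial matches of the forbidden pattern `qp`. State C is a dead state reached once `qp` has occurred; every other state accepts. A means no part of `qp` is currently matched.
       p  q 
>* A   A  B 
 * B   C  B 
   C   C  C 
(> = start, * = accepting)

start=A; accept=A,B; A-p->A; A-q->B; B-p->C; B-q->B; C-p->C; C-q->C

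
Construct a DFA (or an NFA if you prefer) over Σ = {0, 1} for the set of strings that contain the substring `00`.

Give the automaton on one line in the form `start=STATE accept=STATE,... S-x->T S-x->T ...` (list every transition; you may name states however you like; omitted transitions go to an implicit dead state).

States q0..q1 record the length of the longest prefix of `00` that matches the current input suffix. Reaching q2 means `00` has been seen, and we stay there forever. Accept from q2.
A 3-state machine:
        0   1  
>  q0   q1  q0 
   q1   q2  q0 
 * q2   q2  q2 
(> = start, * = accepting)

start=q0 accept=q2 q0-0->q1 q0-1->q0 q1-0->q2 q1-1->q0 q2-0->q2 q2-1->q2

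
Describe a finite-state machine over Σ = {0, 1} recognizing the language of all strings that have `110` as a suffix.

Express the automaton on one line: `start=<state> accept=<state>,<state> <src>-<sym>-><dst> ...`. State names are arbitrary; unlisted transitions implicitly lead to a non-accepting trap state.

Let each state record the length of the longest suffix of the input read so far that is also a prefix of `110`. s1 means the last symbol is `1`; s2 means the last 2 symbols are `11`; s3 means the last 3 symbols are `110`. Accept only at s3, where the string currently ends in `110`.
4 states suffice.
        0   1  
>  s0   s0  s1 
   s1   s0  s2 
   s2   s3  s2 
 * s3   s0  s1 
(> = start, * = accepting)

start=s0 accept=s3 s0-0->s0 s0-1->s1 s1-0->s0 s1-1->s2 s2-0->s3 s2-1->s2 s3-0->s0 s3-1->s1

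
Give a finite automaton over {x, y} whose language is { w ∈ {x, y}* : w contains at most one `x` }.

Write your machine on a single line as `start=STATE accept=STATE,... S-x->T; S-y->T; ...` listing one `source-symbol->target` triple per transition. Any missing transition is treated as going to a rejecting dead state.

start=q0; accept=q0,q1; q0-x->q1; q0-y->q0; q1-x->q2; q1-y->q1; q2-x->q2; q2-y->q2

Count `x`s, saturating at 2: state q0 means no `x` yet, q1 means one `x` seen, q2 means more than one. Each `x` increments (capped at q2); other symbols loop. Accept from {q0, q1}.
With 3 states:
        x   y  
>* q0   q1  q0 
 * q1   q2  q1 
   q2   q2  q2 
(> = start, * = accepting)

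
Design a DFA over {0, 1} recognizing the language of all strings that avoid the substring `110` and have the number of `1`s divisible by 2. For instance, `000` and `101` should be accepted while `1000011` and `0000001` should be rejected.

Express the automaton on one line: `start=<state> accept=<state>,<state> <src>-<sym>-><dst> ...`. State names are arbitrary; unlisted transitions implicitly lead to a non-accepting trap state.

Build one automaton per condition and run them in lockstep. The first has 4 states tracking partial matches of the forbidden pattern `110`; the second has 2 states tracking the count of `1`s modulo 2. A product state is a pair (one from each), accepting exactly when both do. After merging equivalent states the machine shrinks.
7 states suffice.
        0   1  
>* s0   s0  s1 
   s1   s2  s3 
   s2   s2  s4 
 * s3   s5  s6 
 * s4   s0  s6 
   s5   s5  s5 
   s6   s5  s3 
(> = start, * = accepting)

start=s0 accept=s0,s3,s4 s0-0->s0 s0-1->s1 s1-0->s2 s1-1->s3 s2-0->s2 s2-1->s4 s3-0->s5 s3-1->s6 s4-0->s0 s4-1->s6 s5-0->s5 s5-1->s5 s6-0->s5 s6-1->s3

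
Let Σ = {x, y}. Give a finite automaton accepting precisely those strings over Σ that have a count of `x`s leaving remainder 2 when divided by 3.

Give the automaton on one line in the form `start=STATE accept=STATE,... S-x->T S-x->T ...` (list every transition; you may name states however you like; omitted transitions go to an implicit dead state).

Keep the running count of `x`s modulo 3: each `x` advances along the cycle S0 → S1 → S2 → S0 while other symbols loop. Accept at S2.
A 3-state machine:
        x   y  
>  S0   S1  S0 
   S1   S2  S1 
 * S2   S0  S2 
(> = start, * = accepting)

start=S0 accept=S2 S0-x->S1 S0-y->S0 S1-x->S2 S1-y->S1 S2-x->S0 S2-y->S2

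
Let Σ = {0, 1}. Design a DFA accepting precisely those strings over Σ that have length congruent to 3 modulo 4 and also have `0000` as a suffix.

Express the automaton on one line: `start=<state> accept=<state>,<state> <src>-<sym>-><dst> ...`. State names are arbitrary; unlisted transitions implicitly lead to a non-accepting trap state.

start=A accept=H A-0->B A-1->B B-0->C B-1->C C-0->D C-1->D D-0->E D-1->A E-0->F E-1->B F-0->G F-1->C G-0->H G-1->D H-0->E H-1->A

Build one automaton per condition and run them in lockstep. The first has 4 states tracking the input length modulo 4; the second has 5 states tracking how much of the suffix `0000` has currently been matched. A product state is a pair (one from each), accepting exactly when both do. Equivalent product states are then merged.
       0  1 
>  A   B  B 
   B   C  C 
   C   D  D 
   D   E  A 
   E   F  B 
   F   G  C 
   G   H  D 
 * H   E  A 
(> = start, * = accepting)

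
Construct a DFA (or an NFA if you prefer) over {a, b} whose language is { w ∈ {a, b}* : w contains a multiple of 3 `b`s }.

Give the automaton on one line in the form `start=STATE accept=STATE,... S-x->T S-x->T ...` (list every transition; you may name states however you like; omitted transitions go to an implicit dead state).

Keep the running count of `b`s modulo 3: each `b` advances along the cycle S0 → S1 → S2 → S0 while other symbols loop. Accept at S0.
A 3-state machine:
        a   b  
>* S0   S0  S1 
   S1   S1  S2 
   S2   S2  S0 
(> = start, * = accepting)

start=S0 accept=S0 S0-a->S0 S0-b->S1 S1-a->S1 S1-b->S2 S2-a->S2 S2-b->S0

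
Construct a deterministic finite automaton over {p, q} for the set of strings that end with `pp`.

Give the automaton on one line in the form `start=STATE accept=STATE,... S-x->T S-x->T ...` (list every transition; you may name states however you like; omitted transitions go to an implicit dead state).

start=S0 accept=S2 S0-p->S1 S0-q->S0 S1-p->S2 S1-q->S0 S2-p->S2 S2-q->S0

Remember how much of `pp` the current input suffix matches. State S0 means no match yet; S1 means the last symbol is `p`; S2 means the last 2 symbols are `pp`. Only S2 accepts. On a mismatch, fall back to the longest proper suffix that is still a prefix of `pp`.
A 3-state machine:
        p   q  
>  S0   S1  S0 
   S1   S2  S0 
 * S2   S2  S0 
(> = start, * = accepting)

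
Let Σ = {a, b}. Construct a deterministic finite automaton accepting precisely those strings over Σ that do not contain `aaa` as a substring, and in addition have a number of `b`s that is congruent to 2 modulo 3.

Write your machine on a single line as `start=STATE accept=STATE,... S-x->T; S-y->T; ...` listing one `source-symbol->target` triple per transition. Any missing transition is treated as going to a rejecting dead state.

Handle the two conditions separately and then intersect. The first has 4 states tracking partial matches of the forbidden pattern `aaa`; the second has 3 states tracking the count of `b`s modulo 3. A product state is a pair (one from each), accepting exactly when both do. Minimizing collapses redundant product states.
A 10-state machine:
        a   b  
>  q0   q1  q2 
   q1   q3  q2 
   q2   q4  q5 
   q3   q6  q2 
   q4   q7  q5 
 * q5   q8  q0 
   q6   q6  q6 
   q7   q6  q5 
 * q8   q9  q0 
 * q9   q6  q0 
(> = start, * = accepting)

start=q0; accept=q5,q8,q9; q0-a->q1; q0-b->q2; q1-a->q3; q1-b->q2; q2-a->q4; q2-b->q5; q3-a->q6; q3-b->q2; q4-a->q7; q4-b->q5; q5-a->q8; q5-b->q0; q6-a->q6; q6-b->q6; q7-a->q6; q7-b->q5; q8-a->q9; q8-b->q0; q9-a->q6; q9-b->q0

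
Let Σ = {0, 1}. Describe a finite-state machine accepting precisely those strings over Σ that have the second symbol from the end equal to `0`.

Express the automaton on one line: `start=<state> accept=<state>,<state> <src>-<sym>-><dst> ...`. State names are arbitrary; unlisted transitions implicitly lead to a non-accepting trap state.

start=s0 accept=s3,s4 s0-0->s1 s0-1->s2 s1-0->s3 s1-1->s4 s2-0->s5 s2-1->s6 s3-0->s3 s3-1->s4 s4-0->s5 s4-1->s6 s5-0->s3 s5-1->s4 s6-0->s5 s6-1->s6

A DFA must remember the last 2 symbols (since which symbol is second-to-last isn't known until the input ends). Use one state per possible window of the last ≤2 symbols; accept from those whose window starts with `0`.
With 7 states:
        0   1  
>  s0   s1  s2 
   s1   s3  s4 
   s2   s5  s6 
 * s3   s3  s4 
 * s4   s5  s6 
   s5   s3  s4 
   s6   s5  s6 
(> = start, * = accepting)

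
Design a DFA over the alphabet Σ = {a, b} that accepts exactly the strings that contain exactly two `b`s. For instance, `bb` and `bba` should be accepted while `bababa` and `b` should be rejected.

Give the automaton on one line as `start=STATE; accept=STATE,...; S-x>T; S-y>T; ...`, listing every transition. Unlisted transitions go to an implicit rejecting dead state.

start=S0; accept=S2; S0-a>S0; S0-b>S1; S1-a>S1; S1-b>S2; S2-a>S2; S2-b>S3; S3-a>S3; S3-b>S3

Only the number of `b`s matters, and only up to 3. Make a chain S0 → S1 → S2 → S3 advanced by each `b` (with S3 absorbing); every other symbol self-loops. The accepting set is {S2}.
4 states suffice.
        a   b  
>  S0   S0  S1 
   S1   S1  S2 
 * S2   S2  S3 
   S3   S3  S3 
(> = start, * = accepting)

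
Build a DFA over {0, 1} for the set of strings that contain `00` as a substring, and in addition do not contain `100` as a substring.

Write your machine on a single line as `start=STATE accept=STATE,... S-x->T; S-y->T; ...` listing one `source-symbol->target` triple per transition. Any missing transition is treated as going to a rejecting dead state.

start=q0; accept=q3,q4,q5; q0-0->q1; q0-1->q2; q1-0->q3; q1-1->q2; q2-0->q2; q2-1->q2; q3-0->q3; q3-1->q4; q4-0->q5; q4-1->q4; q5-0->q2; q5-1->q4

Handle the two conditions separately and then intersect. The first has 3 states tracking whether and how much of `00` has been seen; the second has 4 states tracking partial matches of the forbidden pattern `100`. A product state is a pair (one from each), accepting exactly when both do. Equivalent product states are then merged.
With 6 states:
        0   1  
>  q0   q1  q2 
   q1   q3  q2 
   q2   q2  q2 
 * q3   q3  q4 
 * q4   q5  q4 
 * q5   q2  q4 
(> = start, * = accepting)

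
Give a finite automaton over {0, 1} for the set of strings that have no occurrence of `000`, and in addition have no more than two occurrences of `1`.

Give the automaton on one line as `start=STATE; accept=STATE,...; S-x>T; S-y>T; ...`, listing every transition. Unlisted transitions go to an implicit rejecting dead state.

Run two small machines in parallel and take their product. The first has 4 states tracking partial matches of the forbidden pattern `000`; the second has 4 states tracking the count of `1`s, saturating at 3. A product state is a pair (one from each), accepting exactly when both do. Equivalent product states are then merged.
A 10-state machine:
        0   1  
>* S0   S1  S2 
 * S1   S3  S2 
 * S2   S4  S5 
 * S3   S6  S2 
 * S4   S7  S5 
 * S5   S8  S6 
   S6   S6  S6 
 * S7   S6  S5 
 * S8   S9  S6 
 * S9   S6  S6 
(> = start, * = accepting)

start=S0; accept=S0,S1,S2,S3,S4,S5,S7,S8,S9; S0-0>S1; S0-1>S2; S1-0>S3; S1-1>S2; S2-0>S4; S2-1>S5; S3-0>S6; S3-1>S2; S4-0>S7; S4-1>S5; S5-0>S8; S5-1>S6; S6-0>S6; S6-1>S6; S7-0>S6; S7-1>S5; S8-0>S9; S8-1>S6; S9-0>S6; S9-1>S6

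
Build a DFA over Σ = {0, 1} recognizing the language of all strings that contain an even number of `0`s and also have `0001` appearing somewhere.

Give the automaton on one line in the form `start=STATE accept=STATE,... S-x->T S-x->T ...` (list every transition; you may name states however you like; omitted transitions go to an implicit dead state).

start=q0 accept=q9 q0-0->q1 q0-1->q0 q1-0->q2 q1-1->q3 q2-0->q4 q2-1->q0 q3-0->q5 q3-1->q3 q4-0->q6 q4-1->q7 q5-0->q8 q5-1->q0 q6-0->q4 q6-1->q9 q7-0->q9 q7-1->q7 q8-0->q6 q8-1->q3 q9-0->q7 q9-1->q9

Build one automaton per condition and run them in lockstep. The first has 2 states tracking the count of `0`s modulo 2; the second has 5 states tracking whether and how much of `0001` has been seen. A product state is a pair (one from each), accepting exactly when both do.
10 states suffice.
        0   1  
>  q0   q1  q0 
   q1   q2  q3 
   q2   q4  q0 
   q3   q5  q3 
   q4   q6  q7 
   q5   q8  q0 
   q6   q4  q9 
   q7   q9  q7 
   q8   q6  q3 
 * q9   q7  q9 
(> = start, * = accepting)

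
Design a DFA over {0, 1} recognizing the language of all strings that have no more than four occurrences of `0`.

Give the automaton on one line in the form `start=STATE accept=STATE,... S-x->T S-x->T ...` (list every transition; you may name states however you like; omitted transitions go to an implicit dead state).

start=A accept=A,B,C,D,E A-0->B A-1->A B-0->C B-1->B C-0->D C-1->C D-0->E D-1->D E-0->F E-1->E F-0->F F-1->F

Count `0`s, saturating at 5: states A through E mean 0 through 4 `0`s seen; F means more than 4. Each `0` increments (capped at F); other symbols loop. Accept from {A, B, C, D, E}.
With 6 states:
       0  1 
>* A   B  A 
 * B   C  B 
 * C   D  C 
 * D   E  D 
 * E   F  E 
   F   F  F 
(> = start, * = accepting)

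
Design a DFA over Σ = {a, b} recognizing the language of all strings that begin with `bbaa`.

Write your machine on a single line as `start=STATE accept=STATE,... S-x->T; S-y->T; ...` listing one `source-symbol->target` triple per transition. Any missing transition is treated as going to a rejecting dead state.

start=s0; accept=s4; s0-a->s5; s0-b->s1; s1-a->s5; s1-b->s2; s2-a->s3; s2-b->s5; s3-a->s4; s3-b->s5; s4-a->s4; s4-b->s4; s5-a->s5; s5-b->s5

Walk along `bbaa` while the input agrees: from s0 take `b` to s1, and so on. Any deviation drops to the rejecting sink s5. Once s4 is reached the prefix is confirmed and every continuation is accepted.
With 6 states:
        a   b  
>  s0   s5  s1 
   s1   s5  s2 
   s2   s3  s5 
   s3   s4  s5 
 * s4   s4  s4 
   s5   s5  s5 
(> = start, * = accepting)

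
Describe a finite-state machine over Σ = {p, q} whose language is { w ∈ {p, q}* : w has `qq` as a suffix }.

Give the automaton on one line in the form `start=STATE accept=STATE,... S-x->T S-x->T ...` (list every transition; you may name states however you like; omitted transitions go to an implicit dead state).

Let each state record the length of the longest suffix of the input read so far that is also a prefix of `qq`. S1 means the last symbol is `q`; S2 means the last 2 symbols are `qq`. Accept only at S2, where the string currently ends in `qq`.
        p   q  
>  S0   S0  S1 
   S1   S0  S2 
 * S2   S0  S2 
(> = start, * = accepting)

start=S0 accept=S2 S0-p->S0 S0-q->S1 S1-p->S0 S1-q->S2 S2-p->S0 S2-q->S2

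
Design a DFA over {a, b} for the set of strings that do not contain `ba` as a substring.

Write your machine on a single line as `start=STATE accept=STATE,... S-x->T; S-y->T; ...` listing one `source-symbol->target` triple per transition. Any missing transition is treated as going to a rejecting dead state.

Track partial matches of the forbidden pattern `ba`. State S2 is a dead state reached once `ba` has occurred; every other state accepts. S0 means no part of `ba` is currently matched.
A 3-state machine:
        a   b  
>* S0   S0  S1 
 * S1   S2  S1 
   S2   S2  S2 
(> = start, * = accepting)

start=S0; accept=S0,S1; S0-a->S0; S0-b->S1; S1-a->S2; S1-b->S1; S2-a->S2; S2-b->S2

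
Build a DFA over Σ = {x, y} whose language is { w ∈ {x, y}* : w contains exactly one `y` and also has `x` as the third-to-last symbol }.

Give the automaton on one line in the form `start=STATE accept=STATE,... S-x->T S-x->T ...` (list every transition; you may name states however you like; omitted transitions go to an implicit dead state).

start=A accept=H,I,K A-x->B A-y->C B-x->D B-y->E C-x->F C-y->G D-x->D D-y->H E-x->I E-y->G F-x->J F-y->G G-x->G G-y->G H-x->I H-y->G I-x->J I-y->G J-x->K J-y->G K-x->K K-y->G

Handle the two conditions separately and then intersect. The first has 3 states tracking the count of `y`s, saturating at 2; the second has 15 states tracking the last 3 symbols read. A product state is a pair (one from each), accepting exactly when both do. After merging equivalent states the machine shrinks.
With 11 states:
       x  y 
>  A   B  C 
   B   D  E 
   C   F  G 
   D   D  H 
   E   I  G 
   F   J  G 
   G   G  G 
 * H   I  G 
 * I   J  G 
   J   K  G 
 * K   K  G 
(> = start, * = accepting)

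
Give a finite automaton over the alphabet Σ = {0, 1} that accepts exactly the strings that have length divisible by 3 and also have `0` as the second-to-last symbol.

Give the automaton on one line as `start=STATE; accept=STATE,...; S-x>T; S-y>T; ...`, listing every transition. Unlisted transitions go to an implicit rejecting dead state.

Run two small machines in parallel and take their product. One (3 states) tracks the input length modulo 3; the other (7 states) tracks the last 2 symbols read. Each combined state is a pair, one component from each; accept when both components accept.
A 15-state machine:
          0    1  
>  q0     q1   q2 
   q1     q3   q4 
   q2     q5   q6 
   q3     q7   q8 
   q4     q9  q10 
   q5     q7   q8 
   q6     q9  q10 
 * q7    q11  q12 
 * q8    q13  q14 
   q9    q11  q12 
   q10   q13  q14 
   q11    q3   q4 
   q12    q5   q6 
   q13    q3   q4 
   q14    q5   q6 
(> = start, * = accepting)

start=q0; accept=q7,q8; q0-0>q1; q0-1>q2; q1-0>q3; q1-1>q4; q2-0>q5; q2-1>q6; q3-0>q7; q3-1>q8; q4-0>q9; q4-1>q10; q5-0>q7; q5-1>q8; q6-0>q9; q6-1>q10; q7-0>q11; q7-1>q12; q8-0>q13; q8-1>q14; q9-0>q11; q9-1>q12; q10-0>q13; q10-1>q14; q11-0>q3; q11-1>q4; q12-0>q5; q12-1>q6; q13-0>q3; q13-1>q4; q14-0>q5; q14-1>q6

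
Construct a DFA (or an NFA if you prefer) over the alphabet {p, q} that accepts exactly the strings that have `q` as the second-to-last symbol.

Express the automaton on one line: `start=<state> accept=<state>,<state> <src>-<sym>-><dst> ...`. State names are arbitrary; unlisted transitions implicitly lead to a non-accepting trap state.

Because acceptance depends on a position counted from the end, the machine has to buffer the most recent 2 symbols. Make each state the string of the last up-to-2 symbols read; on input `x` shift the window left and append `x`. Accept when the buffered window has length 2 and begins with `q`.
7 states suffice.
        p   q  
>  S0   S1  S2 
   S1   S3  S4 
   S2   S5  S6 
   S3   S3  S4 
   S4   S5  S6 
 * S5   S3  S4 
 * S6   S5  S6 
(> = start, * = accepting)

start=S0 accept=S5,S6 S0-p->S1 S0-q->S2 S1-p->S3 S1-q->S4 S2-p->S5 S2-q->S6 S3-p->S3 S3-q->S4 S4-p->S5 S4-q->S6 S5-p->S3 S5-q->S4 S6-p->S5 S6-q->S6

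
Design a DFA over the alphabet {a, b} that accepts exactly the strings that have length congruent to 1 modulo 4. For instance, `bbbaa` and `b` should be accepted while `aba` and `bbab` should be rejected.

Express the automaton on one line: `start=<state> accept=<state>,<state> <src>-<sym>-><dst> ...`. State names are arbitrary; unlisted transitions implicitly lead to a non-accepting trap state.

start=q0 accept=q1 q0-a->q1 q0-b->q1 q1-a->q2 q1-b->q2 q2-a->q3 q2-b->q3 q3-a->q0 q3-b->q0

Count input length modulo 4: every symbol advances one step around the cycle q0 → q1 → q2 → q3 → q0. Accept at q1.
        a   b  
>  q0   q1  q1 
 * q1   q2  q2 
   q2   q3  q3 
   q3   q0  q0 
(> = start, * = accepting)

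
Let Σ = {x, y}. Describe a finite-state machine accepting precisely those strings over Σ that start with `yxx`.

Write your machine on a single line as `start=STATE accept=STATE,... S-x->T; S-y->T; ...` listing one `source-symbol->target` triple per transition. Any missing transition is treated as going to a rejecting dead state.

start=s0; accept=s3; s0-x->s4; s0-y->s1; s1-x->s2; s1-y->s4; s2-x->s3; s2-y->s4; s3-x->s3; s3-y->s3; s4-x->s4; s4-y->s4

Check the first 3 symbols one by one: s0 through s2 record how many have matched `yxx` so far; any wrong symbol goes to the dead state s4. After all 3 match we enter the accepting sink s3.
        x   y  
>  s0   s4  s1 
   s1   s2  s4 
   s2   s3  s4 
 * s3   s3  s3 
   s4   s4  s4 
(> = start, * = accepting)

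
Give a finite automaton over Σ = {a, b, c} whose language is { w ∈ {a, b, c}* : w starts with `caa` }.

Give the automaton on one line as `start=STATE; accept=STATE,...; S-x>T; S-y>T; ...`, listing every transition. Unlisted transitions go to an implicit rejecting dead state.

start=q0; accept=q3; q0-a>q4; q0-b>q4; q0-c>q1; q1-a>q2; q1-b>q4; q1-c>q4; q2-a>q3; q2-b>q4; q2-c>q4; q3-a>q3; q3-b>q3; q3-c>q3; q4-a>q4; q4-b>q4; q4-c>q4

Check the first 3 symbols one by one: q0 through q2 record how many have matched `caa` so far; any wrong symbol goes to the dead state q4. After all 3 match we enter the accepting sink q3.
A 5-state machine:
        a   b   c  
>  q0   q4  q4  q1 
   q1   q2  q4  q4 
   q2   q3  q4  q4 
 * q3   q3  q3  q3 
   q4   q4  q4  q4 
(> = start, * = accepting)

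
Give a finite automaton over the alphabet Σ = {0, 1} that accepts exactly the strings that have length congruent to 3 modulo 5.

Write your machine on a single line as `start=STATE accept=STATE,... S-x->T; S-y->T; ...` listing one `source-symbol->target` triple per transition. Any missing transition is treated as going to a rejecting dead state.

Count input length modulo 5: every symbol advances one step around the cycle q0 → q1 → q2 → q3 → q4 → q0. Accept at q3.
A 5-state machine:
        0   1  
>  q0   q1  q1 
   q1   q2  q2 
   q2   q3  q3 
 * q3   q4  q4 
   q4   q0  q0 
(> = start, * = accepting)

start=q0; accept=q3; q0-0->q1; q0-1->q1; q1-0->q2; q1-1->q2; q2-0->q3; q2-1->q3; q3-0->q4; q3-1->q4; q4-0->q0; q4-1->q0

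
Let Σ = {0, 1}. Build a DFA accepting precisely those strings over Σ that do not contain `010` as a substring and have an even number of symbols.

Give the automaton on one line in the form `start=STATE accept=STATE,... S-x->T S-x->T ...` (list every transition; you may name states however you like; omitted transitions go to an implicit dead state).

Handle the two conditions separately and then intersect. One (4 states) tracks partial matches of the forbidden pattern `010`; the other (2 states) tracks the input length modulo 2. Each combined state is a pair, one component from each; accept when both components accept. After merging equivalent states the machine shrinks.
With 7 states:
        0   1  
>* q0   q1  q2 
   q1   q3  q4 
   q2   q3  q0 
 * q3   q1  q5 
 * q4   q6  q2 
   q5   q6  q0 
   q6   q6  q6 
(> = start, * = accepting)

start=q0 accept=q0,q3,q4 q0-0->q1 q0-1->q2 q1-0->q3 q1-1->q4 q2-0->q3 q2-1->q0 q3-0->q1 q3-1->q5 q4-0->q6 q4-1->q2 q5-0->q6 q5-1->q0 q6-0->q6 q6-1->q6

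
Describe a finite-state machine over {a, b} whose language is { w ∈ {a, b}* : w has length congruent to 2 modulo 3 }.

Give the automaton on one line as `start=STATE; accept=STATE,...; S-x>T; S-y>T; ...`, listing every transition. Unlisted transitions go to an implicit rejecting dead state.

Only the length mod 3 matters, so use a 3-cycle: from any state, every input symbol moves to the next state, wrapping S2 back to S0. Mark S2 accepting.
With 3 states:
        a   b  
>  S0   S1  S1 
   S1   S2  S2 
 * S2   S0  S0 
(> = start, * = accepting)

start=S0; accept=S2; S0-a>S1; S0-b>S1; S1-a>S2; S1-b>S2; S2-a>S0; S2-b>S0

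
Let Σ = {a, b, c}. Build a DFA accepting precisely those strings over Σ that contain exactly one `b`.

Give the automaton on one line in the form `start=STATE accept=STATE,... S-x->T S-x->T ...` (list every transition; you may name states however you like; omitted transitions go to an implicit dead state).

Count `b`s, saturating at 2: state S0 means no `b` yet, S1 means one `b` seen, S2 means more than one. Each `b` increments (capped at S2); other symbols loop. Accept from {S1}.
With 3 states:
        a   b   c  
>  S0   S0  S1  S0 
 * S1   S1  S2  S1 
   S2   S2  S2  S2 
(> = start, * = accepting)

start=S0 accept=S1 S0-a->S0 S0-b->S1 S0-c->S0 S1-a->S1 S1-b->S2 S1-c->S1 S2-a->S2 S2-b->S2 S2-c->S2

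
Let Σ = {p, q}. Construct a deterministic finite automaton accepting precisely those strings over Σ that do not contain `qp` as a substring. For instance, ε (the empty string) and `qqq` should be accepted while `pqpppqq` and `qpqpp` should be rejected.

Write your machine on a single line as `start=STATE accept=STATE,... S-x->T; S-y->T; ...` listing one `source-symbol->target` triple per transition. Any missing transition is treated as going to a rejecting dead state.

This is the complement of 'contains `qp`'. Use the same substring-matching states — S0 through S2 holding how much of `qp` has just been matched — but flip the accepting set: everything except the trap S2 accepts.
With 3 states:
        p   q  
>* S0   S0  S1 
 * S1   S2  S1 
   S2   S2  S2 
(> = start, * = accepting)

start=S0; accept=S0,S1; S0-p->S0; S0-q->S1; S1-p->S2; S1-q->S1; S2-p->S2; S2-q->S2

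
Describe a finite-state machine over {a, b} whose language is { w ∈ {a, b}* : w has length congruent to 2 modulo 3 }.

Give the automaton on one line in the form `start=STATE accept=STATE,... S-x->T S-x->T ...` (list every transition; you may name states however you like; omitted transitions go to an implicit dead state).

Only the length mod 3 matters, so use a 3-cycle: from any state, every input symbol moves to the next state, wrapping S2 back to S0. Mark S2 accepting.
With 3 states:
        a   b  
>  S0   S1  S1 
   S1   S2  S2 
 * S2   S0  S0 
(> = start, * = accepting)

start=S0 accept=S2 S0-a->S1 S0-b->S1 S1-a->S2 S1-b->S2 S2-a->S0 S2-b->S0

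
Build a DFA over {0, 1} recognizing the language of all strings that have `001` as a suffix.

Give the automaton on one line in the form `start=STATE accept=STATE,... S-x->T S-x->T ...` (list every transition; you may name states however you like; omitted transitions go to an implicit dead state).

Remember how much of `001` the current input suffix matches. State q0 means no match yet; q1 means the last symbol is `0`; q2 means the last 2 symbols are `00`; q3 means the last 3 symbols are `001`. Only q3 accepts. On a mismatch, fall back to the longest proper suffix that is still a prefix of `001`.
With 4 states:
        0   1  
>  q0   q1  q0 
   q1   q2  q0 
   q2   q2  q3 
 * q3   q1  q0 
(> = start, * = accepting)

start=q0 accept=q3 q0-0->q1 q0-1->q0 q1-0->q2 q1-1->q0 q2-0->q2 q2-1->q3 q3-0->q1 q3-1->q0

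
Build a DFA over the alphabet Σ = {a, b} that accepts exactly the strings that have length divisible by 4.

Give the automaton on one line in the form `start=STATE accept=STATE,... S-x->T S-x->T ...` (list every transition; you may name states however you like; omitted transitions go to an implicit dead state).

Count input length modulo 4: every symbol advances one step around the cycle q0 → q1 → q2 → q3 → q0. Accept at q0.
A 4-state machine:
        a   b  
>* q0   q1  q1 
   q1   q2  q2 
   q2   q3  q3 
   q3   q0  q0 
(> = start, * = accepting)

start=q0 accept=q0 q0-a->q1 q0-b->q1 q1-a->q2 q1-b->q2 q2-a->q3 q2-b->q3 q3-a->q0 q3-b->q0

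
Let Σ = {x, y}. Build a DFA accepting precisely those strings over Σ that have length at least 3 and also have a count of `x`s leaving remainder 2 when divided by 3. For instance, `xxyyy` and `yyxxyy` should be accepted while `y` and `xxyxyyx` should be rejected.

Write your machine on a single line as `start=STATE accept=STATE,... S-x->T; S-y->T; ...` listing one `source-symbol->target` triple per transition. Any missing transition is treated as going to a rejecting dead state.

start=q0; accept=q5; q0-x->q1; q0-y->q2; q1-x->q3; q1-y->q4; q2-x->q4; q2-y->q2; q3-x->q2; q3-y->q5; q4-x->q5; q4-y->q4; q5-x->q2; q5-y->q5

Run two small machines in parallel and take their product. One (5 states) tracks the input length, saturating at 4; the other (3 states) tracks the count of `x`s modulo 3. Each combined state is a pair, one component from each; accept when both components accept. After merging equivalent states the machine shrinks.
        x   y  
>  q0   q1  q2 
   q1   q3  q4 
   q2   q4  q2 
   q3   q2  q5 
   q4   q5  q4 
 * q5   q2  q5 
(> = start, * = accepting)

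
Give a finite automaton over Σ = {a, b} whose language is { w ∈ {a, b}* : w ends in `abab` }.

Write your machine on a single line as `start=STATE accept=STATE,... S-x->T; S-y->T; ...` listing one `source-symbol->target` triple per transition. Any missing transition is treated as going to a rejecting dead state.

Let each state record the length of the longest suffix of the input read so far that is also a prefix of `abab`. q1 means the last symbol is `a`; q2 means the last 2 symbols are `ab`; q3 means the last 3 symbols are `aba`; q4 means the last 4 symbols are `abab`. Accept only at q4, where the string currently ends in `abab`.
A 5-state machine:
        a   b  
>  q0   q1  q0 
   q1   q1  q2 
   q2   q3  q0 
   q3   q1  q4 
 * q4   q3  q0 
(> = start, * = accepting)

start=q0; accept=q4; q0-a->q1; q0-b->q0; q1-a->q1; q1-b->q2; q2-a->q3; q2-b->q0; q3-a->q1; q3-b->q4; q4-a->q3; q4-b->q0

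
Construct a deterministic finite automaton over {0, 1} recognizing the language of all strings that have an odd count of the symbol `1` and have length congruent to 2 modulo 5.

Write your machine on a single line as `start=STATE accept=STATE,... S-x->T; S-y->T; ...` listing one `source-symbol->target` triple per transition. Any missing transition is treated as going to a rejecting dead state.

Handle the two conditions separately and then intersect. One (2 states) tracks the count of `1`s modulo 2; the other (5 states) tracks the input length modulo 5. Each combined state is a pair, one component from each; accept when both components accept.
10 states suffice.
        0   1  
>  s0   s1  s2 
   s1   s3  s4 
   s2   s4  s3 
   s3   s5  s6 
 * s4   s6  s5 
   s5   s7  s8 
   s6   s8  s7 
   s7   s0  s9 
   s8   s9  s0 
   s9   s2  s1 
(> = start, * = accepting)

start=s0; accept=s4; s0-0->s1; s0-1->s2; s1-0->s3; s1-1->s4; s2-0->s4; s2-1->s3; s3-0->s5; s3-1->s6; s4-0->s6; s4-1->s5; s5-0->s7; s5-1->s8; s6-0->s8; s6-1->s7; s7-0->s0; s7-1->s9; s8-0->s9; s8-1->s0; s9-0->s2; s9-1->s1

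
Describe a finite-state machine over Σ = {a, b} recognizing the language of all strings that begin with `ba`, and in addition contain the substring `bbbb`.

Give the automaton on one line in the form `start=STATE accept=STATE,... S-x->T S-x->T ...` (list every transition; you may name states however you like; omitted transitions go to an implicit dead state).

start=S0 accept=S7 S0-a->S1 S0-b->S2 S1-a->S1 S1-b->S1 S2-a->S3 S2-b->S1 S3-a->S3 S3-b->S4 S4-a->S3 S4-b->S5 S5-a->S3 S5-b->S6 S6-a->S3 S6-b->S7 S7-a->S7 S7-b->S7

Run two small machines in parallel and take their product. One (4 states) tracks whether the input so far still matches the prefix `ba`; the other (5 states) tracks whether and how much of `bbbb` has been seen. Each combined state is a pair, one component from each; accept when both components accept. Minimizing collapses redundant product states.
An 8-state machine:
        a   b  
>  S0   S1  S2 
   S1   S1  S1 
   S2   S3  S1 
   S3   S3  S4 
   S4   S3  S5 
   S5   S3  S6 
   S6   S3  S7 
 * S7   S7  S7 
(> = start, * = accepting)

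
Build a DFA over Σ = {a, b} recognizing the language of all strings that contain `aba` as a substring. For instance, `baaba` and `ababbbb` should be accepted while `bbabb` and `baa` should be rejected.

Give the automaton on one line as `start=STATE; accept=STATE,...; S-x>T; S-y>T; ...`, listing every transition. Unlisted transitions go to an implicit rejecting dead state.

Track how much of `aba` has been matched so far: state q0 is no progress, q3 is the absorbing accept state reached once `aba` has occurred. Intermediate states record partial matches; on a mismatch, fall back to the longest reusable overlap.
        a   b  
>  q0   q1  q0 
   q1   q1  q2 
   q2   q3  q0 
 * q3   q3  q3 
(> = start, * = accepting)

start=q0; accept=q3; q0-a>q1; q0-b>q0; q1-a>q1; q1-b>q2; q2-a>q3; q2-b>q0; q3-a>q3; q3-b>q3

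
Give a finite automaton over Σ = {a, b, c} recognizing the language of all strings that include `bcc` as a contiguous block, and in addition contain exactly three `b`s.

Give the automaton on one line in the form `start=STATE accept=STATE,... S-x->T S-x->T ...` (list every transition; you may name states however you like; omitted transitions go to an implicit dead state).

Build one automaton per condition and run them in lockstep. The first has 4 states tracking whether and how much of `bcc` has been seen; the second has 5 states tracking the count of `b`s, saturating at 4. A product state is a pair (one from each), accepting exactly when both do. Minimizing collapses redundant product states.
          a    b    c  
>  q0     q0   q1   q0 
   q1     q2   q3   q4 
   q2     q2   q3   q2 
   q3     q5   q6   q7 
   q4     q2   q3   q8 
   q5     q5   q6   q5 
   q6     q9   q9  q10 
   q7     q5   q6  q11 
   q8     q8  q11   q8 
   q9     q9   q9   q9 
   q10    q9   q9  q12 
   q11   q11  q12  q11 
 * q12   q12   q9  q12 
(> = start, * = accepting)

start=q0 accept=q12 q0-a->q0 q0-b->q1 q0-c->q0 q1-a->q2 q1-b->q3 q1-c->q4 q2-a->q2 q2-b->q3 q2-c->q2 q3-a->q5 q3-b->q6 q3-c->q7 q4-a->q2 q4-b->q3 q4-c->q8 q5-a->q5 q5-b->q6 q5-c->q5 q6-a->q9 q6-b->q9 q6-c->q10 q7-a->q5 q7-b->q6 q7-c->q11 q8-a->q8 q8-b->q11 q8-c->q8 q9-a->q9 q9-b->q9 q9-c->q9 q10-a->q9 q10-b->q9 q10-c->q12 q11-a->q11 q11-b->q12 q11-c->q11 q12-a->q12 q12-b->q9 q12-c->q12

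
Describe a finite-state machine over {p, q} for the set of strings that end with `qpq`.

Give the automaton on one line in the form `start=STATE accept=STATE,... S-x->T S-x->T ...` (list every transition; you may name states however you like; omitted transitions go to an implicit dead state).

Let each state record the length of the longest suffix of the input read so far that is also a prefix of `qpq`. B means the last symbol is `q`; C means the last 2 symbols are `qp`; D means the last 3 symbols are `qpq`. Accept only at D, where the string currently ends in `qpq`.
With 4 states:
       p  q 
>  A   A  B 
   B   C  B 
   C   A  D 
 * D   C  B 
(> = start, * = accepting)

start=A accept=D A-p->A A-q->B B-p->C B-q->B C-p->A C-q->D D-p->C D-q->B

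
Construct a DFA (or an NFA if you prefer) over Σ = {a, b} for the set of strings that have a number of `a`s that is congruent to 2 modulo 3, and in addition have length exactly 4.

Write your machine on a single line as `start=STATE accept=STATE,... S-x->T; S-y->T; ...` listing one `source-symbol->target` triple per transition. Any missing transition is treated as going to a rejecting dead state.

Run two small machines in parallel and take their product. One (3 states) tracks the count of `a`s modulo 3; the other (6 states) tracks the input length, saturating at 5. Each combined state is a pair, one component from each; accept when both components accept.
With 15 states:
          a    b  
>  q0     q1   q2 
   q1     q3   q4 
   q2     q4   q5 
   q3     q6   q7 
   q4     q7   q8 
   q5     q8   q6 
   q6     q9  q10 
   q7    q10  q11 
   q8    q11   q9 
   q9    q12  q13 
   q10   q13  q14 
 * q11   q14  q12 
   q12   q14  q12 
   q13   q12  q13 
   q14   q13  q14 
(> = start, * = accepting)

start=q0; accept=q11; q0-a->q1; q0-b->q2; q1-a->q3; q1-b->q4; q2-a->q4; q2-b->q5; q3-a->q6; q3-b->q7; q4-a->q7; q4-b->q8; q5-a->q8; q5-b->q6; q6-a->q9; q6-b->q10; q7-a->q10; q7-b->q11; q8-a->q11; q8-b->q9; q9-a->q12; q9-b->q13; q10-a->q13; q10-b->q14; q11-a->q14; q11-b->q12; q12-a->q14; q12-b->q12; q13-a->q12; q13-b->q13; q14-a->q13; q14-b->q14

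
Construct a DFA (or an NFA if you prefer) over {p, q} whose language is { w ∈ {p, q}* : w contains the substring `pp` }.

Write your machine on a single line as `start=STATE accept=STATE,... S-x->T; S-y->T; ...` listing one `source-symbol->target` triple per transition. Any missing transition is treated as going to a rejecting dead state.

States A..B record the length of the longest prefix of `pp` that matches the current input suffix. Reaching C means `pp` has been seen, and we stay there forever. Accept from C.
With 3 states:
       p  q 
>  A   B  A 
   B   C  A 
 * C   C  C 
(> = start, * = accepting)

start=A; accept=C; A-p->B; A-q->A; B-p->C; B-q->A; C-p->C; C-q->C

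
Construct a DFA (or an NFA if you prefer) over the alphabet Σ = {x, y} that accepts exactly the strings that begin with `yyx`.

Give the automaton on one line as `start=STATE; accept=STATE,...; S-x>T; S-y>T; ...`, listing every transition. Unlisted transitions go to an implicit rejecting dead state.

Walk along `yyx` while the input agrees: from S0 take `y` to S1, and so on. Any deviation drops to the rejecting sink S4. Once S3 is reached the prefix is confirmed and every continuation is accepted.
With 5 states:
        x   y  
>  S0   S4  S1 
   S1   S4  S2 
   S2   S3  S4 
 * S3   S3  S3 
   S4   S4  S4 
(> = start, * = accepting)

start=S0; accept=S3; S0-x>S4; S0-y>S1; S1-x>S4; S1-y>S2; S2-x>S3; S2-y>S4; S3-x>S3; S3-y>S3; S4-x>S4; S4-y>S4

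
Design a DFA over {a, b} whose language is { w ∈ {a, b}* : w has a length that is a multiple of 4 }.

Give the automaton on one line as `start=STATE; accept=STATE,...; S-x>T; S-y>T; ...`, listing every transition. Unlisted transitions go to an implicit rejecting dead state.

start=s0; accept=s0; s0-a>s1; s0-b>s1; s1-a>s2; s1-b>s2; s2-a>s3; s2-b>s3; s3-a>s0; s3-b>s0

Count input length modulo 4: every symbol advances one step around the cycle s0 → s1 → s2 → s3 → s0. Accept at s0.
        a   b  
>* s0   s1  s1 
   s1   s2  s2 
   s2   s3  s3 
   s3   s0  s0 
(> = start, * = accepting)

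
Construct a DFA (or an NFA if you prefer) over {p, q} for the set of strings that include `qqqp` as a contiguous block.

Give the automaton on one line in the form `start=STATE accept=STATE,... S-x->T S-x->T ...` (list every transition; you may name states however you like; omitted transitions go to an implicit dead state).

Track how much of `qqqp` has been matched so far: state A is no progress, E is the absorbing accept state reached once `qqqp` has occurred. Intermediate states record partial matches; on a mismatch, fall back to the longest reusable overlap.
5 states suffice.
       p  q 
>  A   A  B 
   B   A  C 
   C   A  D 
   D   E  D 
 * E   E  E 
(> = start, * = accepting)

start=A accept=E A-p->A A-q->B B-p->A B-q->C C-p->A C-q->D D-p->E D-q->D E-p->E E-q->E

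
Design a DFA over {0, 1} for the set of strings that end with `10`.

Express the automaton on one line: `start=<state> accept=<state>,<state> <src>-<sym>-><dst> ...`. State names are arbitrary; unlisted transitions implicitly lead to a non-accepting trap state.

start=q0 accept=q2 q0-0->q0 q0-1->q1 q1-0->q2 q1-1->q1 q2-0->q0 q2-1->q1

Remember how much of `10` the current input suffix matches. State q0 means no match yet; q1 means the last symbol is `1`; q2 means the last 2 symbols are `10`. Only q2 accepts. On a mismatch, fall back to the longest proper suffix that is still a prefix of `10`.
A 3-state machine:
        0   1  
>  q0   q0  q1 
   q1   q2  q1 
 * q2   q0  q1 
(> = start, * = accepting)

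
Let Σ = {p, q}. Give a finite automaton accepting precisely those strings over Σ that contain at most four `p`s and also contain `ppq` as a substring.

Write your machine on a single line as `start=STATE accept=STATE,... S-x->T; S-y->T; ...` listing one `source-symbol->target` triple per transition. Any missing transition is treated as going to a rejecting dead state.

start=S0; accept=S5,S8,S11; S0-p->S1; S0-q->S0; S1-p->S2; S1-q->S3; S2-p->S4; S2-q->S5; S3-p->S6; S3-q->S3; S4-p->S7; S4-q->S8; S5-p->S8; S5-q->S5; S6-p->S4; S6-q->S9; S7-p->S10; S7-q->S11; S8-p->S11; S8-q->S8; S9-p->S12; S9-q->S9; S10-p->S10; S10-q->S10; S11-p->S10; S11-q->S11; S12-p->S7; S12-q->S10

Handle the two conditions separately and then intersect. One (6 states) tracks the count of `p`s, saturating at 5; the other (4 states) tracks whether and how much of `ppq` has been seen. Each combined state is a pair, one component from each; accept when both components accept. Equivalent product states are then merged.
With 13 states:
          p    q  
>  S0     S1   S0 
   S1     S2   S3 
   S2     S4   S5 
   S3     S6   S3 
   S4     S7   S8 
 * S5     S8   S5 
   S6     S4   S9 
   S7    S10  S11 
 * S8    S11   S8 
   S9    S12   S9 
   S10   S10  S10 
 * S11   S10  S11 
   S12    S7  S10 
(> = start, * = accepting)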